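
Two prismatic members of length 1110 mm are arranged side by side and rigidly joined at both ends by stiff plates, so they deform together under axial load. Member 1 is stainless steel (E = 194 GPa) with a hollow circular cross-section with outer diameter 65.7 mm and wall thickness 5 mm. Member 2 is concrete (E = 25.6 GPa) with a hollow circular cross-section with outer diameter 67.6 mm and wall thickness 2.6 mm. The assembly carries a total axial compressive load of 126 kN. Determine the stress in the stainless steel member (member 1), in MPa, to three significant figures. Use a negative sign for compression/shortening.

-123 MPa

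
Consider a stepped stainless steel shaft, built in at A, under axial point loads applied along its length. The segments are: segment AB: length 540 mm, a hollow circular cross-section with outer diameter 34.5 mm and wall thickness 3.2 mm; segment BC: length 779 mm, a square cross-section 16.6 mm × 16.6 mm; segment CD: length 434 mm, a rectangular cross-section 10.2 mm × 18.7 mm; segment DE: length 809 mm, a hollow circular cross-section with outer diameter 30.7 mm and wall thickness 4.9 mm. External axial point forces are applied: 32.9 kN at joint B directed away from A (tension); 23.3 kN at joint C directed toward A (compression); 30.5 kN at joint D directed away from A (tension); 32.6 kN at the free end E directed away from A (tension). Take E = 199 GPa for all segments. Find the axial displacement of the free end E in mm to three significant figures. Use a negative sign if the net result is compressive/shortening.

2.25 mm

Internal axial forces (sectioning from the free end, tension +): N_DE = 32.6 kN, N_CD = 63.1 kN, N_BC = 39.8 kN, N_AB = 72.7 kN.
A_AB = 314.7 mm².
A_BC = 275.6 mm².
A_CD = 190.7 mm².
A_DE = 397.2 mm².
δ_AB = 72700·540/(314.7·199000) = 0.6269 mm
δ_BC = 39800·779/(275.6·199000) = 0.5654 mm
δ_CD = 63100·434/(190.7·199000) = 0.7215 mm
δ_DE = 32600·809/(397.2·199000) = 0.3337 mm
δ = Σδ_i = 2.248 mm.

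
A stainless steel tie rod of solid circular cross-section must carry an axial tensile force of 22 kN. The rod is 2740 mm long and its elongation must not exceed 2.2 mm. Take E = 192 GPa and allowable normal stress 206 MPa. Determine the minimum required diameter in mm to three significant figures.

13.5 mm

Required area A ≥ P/σ_allow = 22000/206 = 106.8 mm².
For a solid circular section, d ≥ √(4A/π) = 11.66 mm.
Elongation limit: A ≥ PL/(Eδ_allow) = 22000·2740/(192000·2.2) = 142.7 mm² ⇒ d ≥ 13.48 mm.
The elongation limit governs.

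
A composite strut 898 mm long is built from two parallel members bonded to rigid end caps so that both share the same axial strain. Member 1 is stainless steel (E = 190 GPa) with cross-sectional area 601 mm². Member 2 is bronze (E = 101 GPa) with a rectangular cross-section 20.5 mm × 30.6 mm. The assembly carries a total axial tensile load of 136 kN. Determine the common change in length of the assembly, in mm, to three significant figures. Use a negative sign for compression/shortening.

A_2 = 627.3 mm².
Equal strain + equilibrium ⇒ each member carries load in proportion to AE: A₁E₁ = 114200000 N, A₂E₂ = 63360000 N, ΣAE = 177500000 N.
δ = PL/ΣAE = 136000·898/177500000 = 0.6879 mm.

0.688 mm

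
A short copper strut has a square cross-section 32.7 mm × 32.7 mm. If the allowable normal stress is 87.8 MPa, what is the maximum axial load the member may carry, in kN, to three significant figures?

A = 1069 mm².
P_max = σ_allow · A = 87.8 · 1069 = 93880 N = 93.88 kN.

93.9 kN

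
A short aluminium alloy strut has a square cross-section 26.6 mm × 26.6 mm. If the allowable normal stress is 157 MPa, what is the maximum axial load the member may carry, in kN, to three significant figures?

A = 707.6 mm².
P_max = σ_allow · A = 157 · 707.6 = 111100 N = 111.1 kN.

111 kN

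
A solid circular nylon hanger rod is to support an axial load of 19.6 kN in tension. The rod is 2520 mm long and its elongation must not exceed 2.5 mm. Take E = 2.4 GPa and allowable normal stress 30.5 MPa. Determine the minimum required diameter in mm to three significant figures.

102 mm

Required area A ≥ P/σ_allow = 19600/30.5 = 642.6 mm².
For a solid circular section, d ≥ √(4A/π) = 28.6 mm.
Elongation limit: A ≥ PL/(Eδ_allow) = 19600·2520/(2400·2.5) = 8232 mm² ⇒ d ≥ 102.4 mm.
The elongation limit governs.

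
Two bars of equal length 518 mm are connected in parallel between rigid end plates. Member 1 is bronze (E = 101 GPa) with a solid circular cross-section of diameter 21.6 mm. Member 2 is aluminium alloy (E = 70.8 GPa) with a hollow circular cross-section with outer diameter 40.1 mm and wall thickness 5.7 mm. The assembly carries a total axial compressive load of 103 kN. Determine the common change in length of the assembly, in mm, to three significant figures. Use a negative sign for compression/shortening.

A_1 = 366.4 mm².
A_2 = 616 mm².
Equal strain + equilibrium ⇒ each member carries load in proportion to AE: A₁E₁ = 37010000 N, A₂E₂ = 43610000 N, ΣAE = 80620000 N.
δ = PL/ΣAE = -103000·518/80620000 = -0.6618 mm.

-0.662 mm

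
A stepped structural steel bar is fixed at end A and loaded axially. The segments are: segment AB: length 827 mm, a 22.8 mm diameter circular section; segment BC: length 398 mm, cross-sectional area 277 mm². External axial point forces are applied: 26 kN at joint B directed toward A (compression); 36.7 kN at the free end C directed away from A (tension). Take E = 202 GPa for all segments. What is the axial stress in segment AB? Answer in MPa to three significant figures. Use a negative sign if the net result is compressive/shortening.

Internal axial forces (sectioning from the free end, tension +): N_BC = 36.7 kN, N_AB = 10.7 kN.
A_AB = 408.3 mm².
σ_AB = N_AB/A_AB = 10700/408.3 = 26.21 MPa.

26.2 MPa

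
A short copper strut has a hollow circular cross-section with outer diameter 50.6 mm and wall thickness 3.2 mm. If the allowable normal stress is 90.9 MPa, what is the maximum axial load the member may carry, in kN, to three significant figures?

A = 476.5 mm².
P_max = σ_allow · A = 90.9 · 476.5 = 43320 N = 43.32 kN.

43.3 kN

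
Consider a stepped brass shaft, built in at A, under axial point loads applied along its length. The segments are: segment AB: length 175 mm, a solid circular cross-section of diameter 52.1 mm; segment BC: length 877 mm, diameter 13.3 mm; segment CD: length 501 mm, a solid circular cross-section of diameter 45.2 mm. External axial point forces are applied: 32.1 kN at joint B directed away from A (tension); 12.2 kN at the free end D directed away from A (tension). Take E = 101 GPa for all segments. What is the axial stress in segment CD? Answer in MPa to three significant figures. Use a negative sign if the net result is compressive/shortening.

Internal axial forces (sectioning from the free end, tension +): N_CD = 12.2 kN, N_BC = 12.2 kN, N_AB = 44.3 kN.
A_CD = 1605 mm².
σ_CD = N_CD/A_CD = 12200/1605 = 7.603 MPa.

7.60 MPa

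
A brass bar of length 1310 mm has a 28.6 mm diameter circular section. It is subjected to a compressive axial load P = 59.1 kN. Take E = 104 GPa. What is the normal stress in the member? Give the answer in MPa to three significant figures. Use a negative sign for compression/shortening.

A = 642.4 mm².
σ = N/A = -59100/642.4 = -92 MPa.

-92.0 MPa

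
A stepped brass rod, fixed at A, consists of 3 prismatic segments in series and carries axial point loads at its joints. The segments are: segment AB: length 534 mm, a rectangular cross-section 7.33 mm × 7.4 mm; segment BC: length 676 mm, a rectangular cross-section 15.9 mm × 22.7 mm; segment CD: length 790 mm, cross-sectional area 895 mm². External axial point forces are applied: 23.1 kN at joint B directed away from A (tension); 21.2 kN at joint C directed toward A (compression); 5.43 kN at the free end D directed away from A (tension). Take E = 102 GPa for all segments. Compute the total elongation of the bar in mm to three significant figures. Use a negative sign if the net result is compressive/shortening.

Internal axial forces (sectioning from the free end, tension +): N_CD = 5.43 kN, N_BC = -15.77 kN, N_AB = 7.33 kN.
A_AB = 54.24 mm².
A_BC = 360.9 mm².
δ_AB = 7330·534/(54.24·102000) = 0.7075 mm
δ_BC = -15770·676/(360.9·102000) = -0.2896 mm
δ_CD = 5430·790/(895·102000) = 0.04699 mm
δ = Σδ_i = 0.4649 mm.

0.465 mm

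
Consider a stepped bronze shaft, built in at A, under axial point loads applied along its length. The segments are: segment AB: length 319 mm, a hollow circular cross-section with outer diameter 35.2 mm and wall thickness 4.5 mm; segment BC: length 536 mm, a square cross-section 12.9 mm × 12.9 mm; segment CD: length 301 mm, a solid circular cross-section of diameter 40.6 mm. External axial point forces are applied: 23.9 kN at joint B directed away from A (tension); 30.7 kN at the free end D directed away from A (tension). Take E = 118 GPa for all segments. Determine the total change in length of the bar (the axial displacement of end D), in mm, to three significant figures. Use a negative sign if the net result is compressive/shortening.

1.24 mm

Internal axial forces (sectioning from the free end, tension +): N_CD = 30.7 kN, N_BC = 30.7 kN, N_AB = 54.6 kN.
A_AB = 434 mm².
A_BC = 166.4 mm².
A_CD = 1295 mm².
δ_AB = 54600·319/(434·118000) = 0.3401 mm
δ_BC = 30700·536/(166.4·118000) = 0.838 mm
δ_CD = 30700·301/(1295·118000) = 0.06049 mm
δ = Σδ_i = 1.239 mm.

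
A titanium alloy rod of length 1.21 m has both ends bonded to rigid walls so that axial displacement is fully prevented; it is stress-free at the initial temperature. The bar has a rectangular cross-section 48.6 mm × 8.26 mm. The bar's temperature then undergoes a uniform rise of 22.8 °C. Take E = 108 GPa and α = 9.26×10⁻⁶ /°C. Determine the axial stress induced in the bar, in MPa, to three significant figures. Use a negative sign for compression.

Free thermal expansion αLΔT = 9.26e-6 · 1210 · 22.8 = 0.2555 mm.
The walls impose strain ε = −(0.2555)/1210 = -2.1113e-04; σ = Eε = 108000 · -2.1113e-04 = -22.8 MPa.

-22.8 MPa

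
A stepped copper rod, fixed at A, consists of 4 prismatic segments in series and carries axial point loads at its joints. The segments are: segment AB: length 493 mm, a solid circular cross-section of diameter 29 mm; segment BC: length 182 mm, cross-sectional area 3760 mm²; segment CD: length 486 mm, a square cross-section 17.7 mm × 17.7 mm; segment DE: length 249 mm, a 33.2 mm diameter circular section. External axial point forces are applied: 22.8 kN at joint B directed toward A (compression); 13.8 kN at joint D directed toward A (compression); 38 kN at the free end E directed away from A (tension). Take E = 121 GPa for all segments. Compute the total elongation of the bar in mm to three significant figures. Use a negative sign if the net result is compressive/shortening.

Internal axial forces (sectioning from the free end, tension +): N_DE = 38 kN, N_CD = 24.2 kN, N_BC = 24.2 kN, N_AB = 1.4 kN.
A_AB = 660.5 mm².
A_CD = 313.3 mm².
A_DE = 865.7 mm².
δ_AB = 1400·493/(660.5·121000) = 0.008636 mm
δ_BC = 24200·182/(3760·121000) = 0.009681 mm
δ_CD = 24200·486/(313.3·121000) = 0.3103 mm
δ_DE = 38000·249/(865.7·121000) = 0.09033 mm
δ = Σδ_i = 0.4189 mm.

0.419 mm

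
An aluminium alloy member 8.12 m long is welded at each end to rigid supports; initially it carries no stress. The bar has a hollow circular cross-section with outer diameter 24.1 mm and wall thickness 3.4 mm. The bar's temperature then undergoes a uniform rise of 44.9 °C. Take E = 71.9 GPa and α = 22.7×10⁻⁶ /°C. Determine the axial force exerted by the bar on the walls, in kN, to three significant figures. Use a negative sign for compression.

-16.2 kN

Free thermal expansion αLΔT = 22.7e-6 · 8120 · 44.9 = 8.276 mm.
The walls impose strain ε = −(8.276)/8120 = -1.0192e-03; σ = Eε = 71900 · -1.0192e-03 = -73.28 MPa.
Wall reaction R = σ·A = -73.28·221.1 = -16200 N = -16.2 kN.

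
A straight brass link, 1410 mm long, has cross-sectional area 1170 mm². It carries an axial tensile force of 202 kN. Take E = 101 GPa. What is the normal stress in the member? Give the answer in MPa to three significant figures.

σ = N/A = 202000/1170 = 172.6 MPa.

173 MPa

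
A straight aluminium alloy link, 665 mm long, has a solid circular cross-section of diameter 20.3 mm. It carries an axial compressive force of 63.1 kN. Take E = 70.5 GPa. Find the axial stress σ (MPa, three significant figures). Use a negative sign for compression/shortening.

A = 323.7 mm².
σ = N/A = -63100/323.7 = -195 MPa.

-195 MPa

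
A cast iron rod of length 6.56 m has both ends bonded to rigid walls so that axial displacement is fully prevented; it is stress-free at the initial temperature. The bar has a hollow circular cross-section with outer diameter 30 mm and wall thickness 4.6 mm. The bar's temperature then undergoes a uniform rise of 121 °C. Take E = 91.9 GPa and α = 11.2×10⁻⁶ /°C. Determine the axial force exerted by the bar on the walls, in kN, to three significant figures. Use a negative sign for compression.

-45.7 kN

Free thermal expansion αLΔT = 11.2e-6 · 6560 · 121 = 8.89 mm.
The walls impose strain ε = −(8.89)/6560 = -1.3552e-03; σ = Eε = 91900 · -1.3552e-03 = -124.5 MPa.
Wall reaction R = σ·A = -124.5·367.1 = -45720 N = -45.72 kN.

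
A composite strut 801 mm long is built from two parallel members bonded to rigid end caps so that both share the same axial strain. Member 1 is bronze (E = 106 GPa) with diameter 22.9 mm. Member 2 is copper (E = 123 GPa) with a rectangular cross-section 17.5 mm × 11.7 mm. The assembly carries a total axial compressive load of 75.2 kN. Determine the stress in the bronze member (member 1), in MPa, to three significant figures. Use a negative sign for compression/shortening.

A_1 = 411.9 mm².
A_2 = 204.8 mm².
Equal strain + equilibrium ⇒ each member carries load in proportion to AE: A₁E₁ = 43660000 N, A₂E₂ = 25180000 N, ΣAE = 68840000 N.
σ₁ = P·E₁/ΣAE = -75200·106000/68840000 = -115.8 MPa.

-116 MPa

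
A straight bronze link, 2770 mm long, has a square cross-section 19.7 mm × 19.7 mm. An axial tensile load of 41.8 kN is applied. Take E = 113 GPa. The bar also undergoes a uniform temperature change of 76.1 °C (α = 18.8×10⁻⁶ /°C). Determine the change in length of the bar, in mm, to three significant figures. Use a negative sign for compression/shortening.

A = 388.1 mm².
δ_mech = NL/(AE) = 41800·2770/(388.1·113000) = 2.64 mm.
δ_thermal = αLΔT = 18.8e-6·2770·76.1 = 3.963 mm.
δ = δ_mech + δ_thermal = 6.603 mm.

6.60 mm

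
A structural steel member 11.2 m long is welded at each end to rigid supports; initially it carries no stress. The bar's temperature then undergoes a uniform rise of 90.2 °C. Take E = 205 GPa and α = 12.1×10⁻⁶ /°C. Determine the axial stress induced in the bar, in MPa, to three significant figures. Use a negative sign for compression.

Free thermal expansion αLΔT = 12.1e-6 · 11200 · 90.2 = 12.22 mm.
The walls impose strain ε = −(12.22)/11200 = -1.0914e-03; σ = Eε = 205000 · -1.0914e-03 = -223.7 MPa.

-224 MPa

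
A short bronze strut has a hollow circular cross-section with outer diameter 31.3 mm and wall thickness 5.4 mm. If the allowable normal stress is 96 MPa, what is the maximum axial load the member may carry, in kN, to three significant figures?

42.2 kN

A = 439.4 mm².
P_max = σ_allow · A = 96 · 439.4 = 42180 N = 42.18 kN.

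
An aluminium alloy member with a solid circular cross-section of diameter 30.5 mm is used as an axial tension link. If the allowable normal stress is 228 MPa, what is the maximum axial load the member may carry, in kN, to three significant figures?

A = 730.6 mm².
P_max = σ_allow · A = 228 · 730.6 = 166600 N = 166.6 kN.

167 kN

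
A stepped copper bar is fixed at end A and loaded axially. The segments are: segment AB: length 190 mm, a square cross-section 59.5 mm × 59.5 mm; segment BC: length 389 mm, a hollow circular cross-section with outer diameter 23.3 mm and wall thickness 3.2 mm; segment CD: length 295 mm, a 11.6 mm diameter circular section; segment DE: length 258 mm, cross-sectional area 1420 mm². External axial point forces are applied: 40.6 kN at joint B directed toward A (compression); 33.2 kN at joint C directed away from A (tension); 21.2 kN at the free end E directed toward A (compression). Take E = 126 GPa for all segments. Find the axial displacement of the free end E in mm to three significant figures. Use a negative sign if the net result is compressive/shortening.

Internal axial forces (sectioning from the free end, tension +): N_DE = -21.2 kN, N_CD = -21.2 kN, N_BC = 12 kN, N_AB = -28.6 kN.
A_AB = 3540 mm².
A_BC = 202.1 mm².
A_CD = 105.7 mm².
δ_AB = -28600·190/(3540·126000) = -0.01218 mm
δ_BC = 12000·389/(202.1·126000) = 0.1833 mm
δ_CD = -21200·295/(105.7·126000) = -0.4697 mm
δ_DE = -21200·258/(1420·126000) = -0.03057 mm
δ = Σδ_i = -0.3291 mm.

-0.329 mm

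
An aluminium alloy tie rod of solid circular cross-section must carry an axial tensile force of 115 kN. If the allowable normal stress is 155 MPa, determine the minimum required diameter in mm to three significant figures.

30.7 mm

Required area A ≥ P/σ_allow = 115000/155 = 741.9 mm².
For a solid circular section, d ≥ √(4A/π) = 30.74 mm.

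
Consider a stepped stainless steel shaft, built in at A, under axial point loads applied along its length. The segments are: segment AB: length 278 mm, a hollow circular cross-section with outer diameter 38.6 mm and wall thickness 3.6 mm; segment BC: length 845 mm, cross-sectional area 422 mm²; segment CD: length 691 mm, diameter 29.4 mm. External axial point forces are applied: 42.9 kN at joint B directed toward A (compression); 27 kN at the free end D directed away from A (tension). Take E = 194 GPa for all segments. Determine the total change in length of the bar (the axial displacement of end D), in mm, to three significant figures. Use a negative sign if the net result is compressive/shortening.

0.363 mm

Internal axial forces (sectioning from the free end, tension +): N_CD = 27 kN, N_BC = 27 kN, N_AB = -15.9 kN.
A_AB = 395.8 mm².
A_CD = 678.9 mm².
δ_AB = -15900·278/(395.8·194000) = -0.05756 mm
δ_BC = 27000·845/(422·194000) = 0.2787 mm
δ_CD = 27000·691/(678.9·194000) = 0.1417 mm
δ = Σδ_i = 0.3628 mm.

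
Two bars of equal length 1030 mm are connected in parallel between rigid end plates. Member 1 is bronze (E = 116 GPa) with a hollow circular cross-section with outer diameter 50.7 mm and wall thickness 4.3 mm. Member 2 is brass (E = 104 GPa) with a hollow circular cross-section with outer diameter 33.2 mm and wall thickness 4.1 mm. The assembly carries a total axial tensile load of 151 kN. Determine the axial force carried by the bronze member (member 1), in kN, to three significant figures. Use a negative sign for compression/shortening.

A_1 = 626.8 mm².
A_2 = 374.8 mm².
Equal strain + equilibrium ⇒ each member carries load in proportion to AE: A₁E₁ = 72710000 N, A₂E₂ = 38980000 N, ΣAE = 111700000 N.
F₁ = P·A₁E₁/ΣAE = 151000·72710000/111700000 = 98300 N.

98.3 kN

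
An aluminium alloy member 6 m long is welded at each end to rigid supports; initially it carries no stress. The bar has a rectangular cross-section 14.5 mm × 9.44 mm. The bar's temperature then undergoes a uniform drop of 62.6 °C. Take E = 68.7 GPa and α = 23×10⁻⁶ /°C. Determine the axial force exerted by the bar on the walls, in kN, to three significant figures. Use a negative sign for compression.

Free thermal expansion αLΔT = 23e-6 · 6000 · -62.6 = -8.639 mm.
The walls impose strain ε = −(-8.639)/6000 = 1.4398e-03; σ = Eε = 68700 · 1.4398e-03 = 98.91 MPa.
Wall reaction R = σ·A = 98.91·136.9 = 13540 N = 13.54 kN.

13.5 kN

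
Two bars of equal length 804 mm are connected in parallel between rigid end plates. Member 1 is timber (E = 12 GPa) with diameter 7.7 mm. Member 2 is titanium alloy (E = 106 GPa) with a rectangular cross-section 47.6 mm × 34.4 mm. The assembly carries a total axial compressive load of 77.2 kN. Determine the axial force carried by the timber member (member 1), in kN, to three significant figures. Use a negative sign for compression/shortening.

A_1 = 46.57 mm².
A_2 = 1637 mm².
Equal strain + equilibrium ⇒ each member carries load in proportion to AE: A₁E₁ = 558800 N, A₂E₂ = 173600000 N, ΣAE = 174100000 N.
F₁ = P·A₁E₁/ΣAE = -77200·558800/174100000 = -247.7 N.

-0.248 kN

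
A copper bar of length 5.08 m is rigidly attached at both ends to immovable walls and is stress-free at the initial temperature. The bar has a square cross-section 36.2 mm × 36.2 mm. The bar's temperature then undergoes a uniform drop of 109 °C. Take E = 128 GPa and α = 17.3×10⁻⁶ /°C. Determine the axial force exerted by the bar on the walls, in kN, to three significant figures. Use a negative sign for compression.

316 kN

Free thermal expansion αLΔT = 17.3e-6 · 5080 · -109 = -9.579 mm.
The walls impose strain ε = −(-9.579)/5080 = 1.8857e-03; σ = Eε = 128000 · 1.8857e-03 = 241.4 MPa.
Wall reaction R = σ·A = 241.4·1310 = 316300 N = 316.3 kN.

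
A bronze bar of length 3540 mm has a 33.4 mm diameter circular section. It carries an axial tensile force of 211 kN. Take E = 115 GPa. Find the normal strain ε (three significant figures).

0.00209

A = 876.2 mm².
σ = N/A = 240.8 MPa; ε = σ/E = 240.8/115000 = 2.094e-03.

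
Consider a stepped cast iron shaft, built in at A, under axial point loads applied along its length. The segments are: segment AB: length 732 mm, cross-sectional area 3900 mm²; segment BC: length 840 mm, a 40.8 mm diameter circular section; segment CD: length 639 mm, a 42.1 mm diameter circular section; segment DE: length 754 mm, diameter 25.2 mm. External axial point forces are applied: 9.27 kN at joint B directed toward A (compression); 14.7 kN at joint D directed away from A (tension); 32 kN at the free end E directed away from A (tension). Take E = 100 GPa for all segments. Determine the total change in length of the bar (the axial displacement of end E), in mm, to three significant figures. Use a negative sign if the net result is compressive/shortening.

Internal axial forces (sectioning from the free end, tension +): N_DE = 32 kN, N_CD = 46.7 kN, N_BC = 46.7 kN, N_AB = 37.43 kN.
A_BC = 1307 mm².
A_CD = 1392 mm².
A_DE = 498.8 mm².
δ_AB = 37430·732/(3900·100000) = 0.07025 mm
δ_BC = 46700·840/(1307·100000) = 0.3 mm
δ_CD = 46700·639/(1392·100000) = 0.2144 mm
δ_DE = 32000·754/(498.8·100000) = 0.4838 mm
δ = Σδ_i = 1.068 mm.

1.07 mm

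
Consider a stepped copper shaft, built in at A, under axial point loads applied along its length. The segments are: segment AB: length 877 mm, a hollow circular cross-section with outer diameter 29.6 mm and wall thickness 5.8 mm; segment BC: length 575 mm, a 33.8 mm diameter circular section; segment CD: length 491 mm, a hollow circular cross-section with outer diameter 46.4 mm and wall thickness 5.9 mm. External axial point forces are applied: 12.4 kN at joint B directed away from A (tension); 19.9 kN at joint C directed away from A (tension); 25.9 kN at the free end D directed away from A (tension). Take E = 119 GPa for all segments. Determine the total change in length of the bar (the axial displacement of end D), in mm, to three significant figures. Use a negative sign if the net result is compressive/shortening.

1.38 mm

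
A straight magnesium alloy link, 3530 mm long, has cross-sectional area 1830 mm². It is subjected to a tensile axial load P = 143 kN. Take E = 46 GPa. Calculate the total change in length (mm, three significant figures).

6.00 mm

δ_mech = NL/(AE) = 143000·3530/(1830·46000) = 5.997 mm.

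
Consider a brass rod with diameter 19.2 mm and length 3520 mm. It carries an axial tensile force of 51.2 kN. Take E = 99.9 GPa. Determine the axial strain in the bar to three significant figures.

0.00177

A = 289.5 mm².
σ = N/A = 176.8 MPa; ε = σ/E = 176.8/99900 = 1.770e-03.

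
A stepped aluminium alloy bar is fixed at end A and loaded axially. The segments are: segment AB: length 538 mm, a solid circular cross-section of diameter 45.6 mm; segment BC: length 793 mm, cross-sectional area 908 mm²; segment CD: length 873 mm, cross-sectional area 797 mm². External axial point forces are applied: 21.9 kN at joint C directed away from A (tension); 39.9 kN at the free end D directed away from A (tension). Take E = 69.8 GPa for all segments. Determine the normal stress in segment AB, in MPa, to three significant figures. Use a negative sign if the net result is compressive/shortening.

37.8 MPa

Internal axial forces (sectioning from the free end, tension +): N_CD = 39.9 kN, N_BC = 61.8 kN, N_AB = 61.8 kN.
A_AB = 1633 mm².
σ_AB = N_AB/A_AB = 61800/1633 = 37.84 MPa.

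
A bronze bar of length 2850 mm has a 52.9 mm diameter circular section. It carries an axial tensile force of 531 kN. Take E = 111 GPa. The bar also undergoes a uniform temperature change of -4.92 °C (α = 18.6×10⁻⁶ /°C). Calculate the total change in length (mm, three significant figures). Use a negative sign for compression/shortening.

5.94 mm

A = 2198 mm².
δ_mech = NL/(AE) = 531000·2850/(2198·111000) = 6.203 mm.
δ_thermal = αLΔT = 18.6e-6·2850·-4.92 = -0.2608 mm.
δ = δ_mech + δ_thermal = 5.942 mm.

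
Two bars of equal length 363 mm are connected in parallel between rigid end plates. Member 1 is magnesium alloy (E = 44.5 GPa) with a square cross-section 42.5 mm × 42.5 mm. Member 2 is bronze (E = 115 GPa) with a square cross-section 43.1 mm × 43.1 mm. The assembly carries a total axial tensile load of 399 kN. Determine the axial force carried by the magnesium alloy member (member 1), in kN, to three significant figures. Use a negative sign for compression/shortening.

A_1 = 1806 mm².
A_2 = 1858 mm².
Equal strain + equilibrium ⇒ each member carries load in proportion to AE: A₁E₁ = 80380000 N, A₂E₂ = 213600000 N, ΣAE = 294000000 N.
F₁ = P·A₁E₁/ΣAE = 399000·80380000/294000000 = 109100 N.

109 kN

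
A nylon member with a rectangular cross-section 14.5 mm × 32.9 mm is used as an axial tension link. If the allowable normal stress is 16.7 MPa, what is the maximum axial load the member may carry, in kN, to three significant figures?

7.97 kN

A = 477 mm².
P_max = σ_allow · A = 16.7 · 477 = 7967 N = 7.967 kN.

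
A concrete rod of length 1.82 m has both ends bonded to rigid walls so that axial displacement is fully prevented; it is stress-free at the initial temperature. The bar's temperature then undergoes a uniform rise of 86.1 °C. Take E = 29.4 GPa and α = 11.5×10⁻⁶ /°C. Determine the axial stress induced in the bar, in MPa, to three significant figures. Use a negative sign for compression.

Free thermal expansion αLΔT = 11.5e-6 · 1820 · 86.1 = 1.802 mm.
The walls impose strain ε = −(1.802)/1820 = -9.9015e-04; σ = Eε = 29400 · -9.9015e-04 = -29.11 MPa.

-29.1 MPa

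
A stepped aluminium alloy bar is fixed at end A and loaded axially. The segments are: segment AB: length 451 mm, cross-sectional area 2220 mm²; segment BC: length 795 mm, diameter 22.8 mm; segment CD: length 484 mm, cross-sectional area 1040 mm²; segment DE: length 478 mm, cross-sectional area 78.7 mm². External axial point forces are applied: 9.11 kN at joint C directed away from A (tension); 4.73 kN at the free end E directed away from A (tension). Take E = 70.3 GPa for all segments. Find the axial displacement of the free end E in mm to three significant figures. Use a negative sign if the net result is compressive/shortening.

Internal axial forces (sectioning from the free end, tension +): N_DE = 4.73 kN, N_CD = 4.73 kN, N_BC = 13.84 kN, N_AB = 13.84 kN.
A_BC = 408.3 mm².
δ_AB = 13840·451/(2220·70300) = 0.03999 mm
δ_BC = 13840·795/(408.3·70300) = 0.3833 mm
δ_CD = 4730·484/(1040·70300) = 0.03131 mm
δ_DE = 4730·478/(78.7·70300) = 0.4087 mm
δ = Σδ_i = 0.8633 mm.

0.863 mm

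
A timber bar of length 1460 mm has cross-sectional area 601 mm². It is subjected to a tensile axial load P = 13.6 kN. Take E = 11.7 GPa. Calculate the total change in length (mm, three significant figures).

2.82 mm

δ_mech = NL/(AE) = 13600·1460/(601·11700) = 2.824 mm.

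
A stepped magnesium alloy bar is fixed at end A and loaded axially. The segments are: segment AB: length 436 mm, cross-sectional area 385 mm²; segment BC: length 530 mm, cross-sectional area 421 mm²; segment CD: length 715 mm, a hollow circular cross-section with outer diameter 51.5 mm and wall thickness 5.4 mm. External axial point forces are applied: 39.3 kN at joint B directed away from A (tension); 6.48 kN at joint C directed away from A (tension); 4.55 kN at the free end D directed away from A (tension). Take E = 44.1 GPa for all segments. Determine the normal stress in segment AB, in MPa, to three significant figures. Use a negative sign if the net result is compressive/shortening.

131 MPa

Internal axial forces (sectioning from the free end, tension +): N_CD = 4.55 kN, N_BC = 11.03 kN, N_AB = 50.33 kN.
σ_AB = N_AB/A_AB = 50330/385 = 130.7 MPa.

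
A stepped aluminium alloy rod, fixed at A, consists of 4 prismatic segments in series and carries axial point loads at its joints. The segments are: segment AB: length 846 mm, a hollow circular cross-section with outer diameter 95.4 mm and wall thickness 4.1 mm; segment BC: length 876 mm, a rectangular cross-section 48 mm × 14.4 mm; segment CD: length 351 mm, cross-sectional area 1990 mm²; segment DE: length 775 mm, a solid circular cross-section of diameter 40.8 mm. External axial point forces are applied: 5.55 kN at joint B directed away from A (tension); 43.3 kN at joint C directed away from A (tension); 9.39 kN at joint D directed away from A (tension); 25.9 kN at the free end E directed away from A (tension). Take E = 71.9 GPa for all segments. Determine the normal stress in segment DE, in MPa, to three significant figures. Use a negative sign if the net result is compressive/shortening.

Internal axial forces (sectioning from the free end, tension +): N_DE = 25.9 kN, N_CD = 35.29 kN, N_BC = 78.59 kN, N_AB = 84.14 kN.
A_DE = 1307 mm².
σ_DE = N_DE/A_DE = 25900/1307 = 19.81 MPa.

19.8 MPa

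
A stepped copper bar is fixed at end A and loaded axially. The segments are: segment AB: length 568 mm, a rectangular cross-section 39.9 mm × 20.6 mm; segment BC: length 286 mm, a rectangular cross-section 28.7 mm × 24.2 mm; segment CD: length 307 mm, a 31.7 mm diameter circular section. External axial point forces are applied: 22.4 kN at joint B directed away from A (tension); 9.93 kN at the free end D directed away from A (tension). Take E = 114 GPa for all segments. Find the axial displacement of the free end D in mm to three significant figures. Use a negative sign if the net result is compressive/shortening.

0.266 mm

Internal axial forces (sectioning from the free end, tension +): N_CD = 9.93 kN, N_BC = 9.93 kN, N_AB = 32.33 kN.
A_AB = 821.9 mm².
A_BC = 694.5 mm².
A_CD = 789.2 mm².
δ_AB = 32330·568/(821.9·114000) = 0.196 mm
δ_BC = 9930·286/(694.5·114000) = 0.03587 mm
δ_CD = 9930·307/(789.2·114000) = 0.03388 mm
δ = Σδ_i = 0.2657 mm.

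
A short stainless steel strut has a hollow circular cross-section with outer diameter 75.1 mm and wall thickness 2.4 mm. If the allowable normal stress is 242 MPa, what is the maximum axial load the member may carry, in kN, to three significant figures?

133 kN

A = 548.1 mm².
P_max = σ_allow · A = 242 · 548.1 = 132700 N = 132.7 kN.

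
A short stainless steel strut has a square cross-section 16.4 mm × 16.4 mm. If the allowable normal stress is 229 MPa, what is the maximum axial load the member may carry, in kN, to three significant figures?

61.6 kN

A = 269 mm².
P_max = σ_allow · A = 229 · 269 = 61590 N = 61.59 kN.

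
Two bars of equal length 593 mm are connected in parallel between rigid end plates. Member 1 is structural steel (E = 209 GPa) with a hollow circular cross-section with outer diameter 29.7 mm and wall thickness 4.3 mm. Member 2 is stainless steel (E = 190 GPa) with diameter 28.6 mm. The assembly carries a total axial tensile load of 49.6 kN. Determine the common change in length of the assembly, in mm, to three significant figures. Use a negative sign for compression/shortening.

0.152 mm

A_1 = 343.1 mm².
A_2 = 642.4 mm².
Equal strain + equilibrium ⇒ each member carries load in proportion to AE: A₁E₁ = 71710000 N, A₂E₂ = 122100000 N, ΣAE = 193800000 N.
δ = PL/ΣAE = 49600·593/193800000 = 0.1518 mm.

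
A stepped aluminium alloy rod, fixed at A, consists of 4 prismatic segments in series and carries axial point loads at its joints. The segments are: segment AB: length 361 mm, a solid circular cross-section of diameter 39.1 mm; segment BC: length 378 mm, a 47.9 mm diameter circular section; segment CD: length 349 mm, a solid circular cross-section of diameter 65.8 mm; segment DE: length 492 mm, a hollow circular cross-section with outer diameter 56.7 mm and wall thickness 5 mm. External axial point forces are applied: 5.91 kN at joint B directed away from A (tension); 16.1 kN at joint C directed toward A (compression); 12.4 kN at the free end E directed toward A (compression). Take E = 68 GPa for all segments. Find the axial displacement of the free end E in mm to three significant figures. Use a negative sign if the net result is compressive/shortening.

Internal axial forces (sectioning from the free end, tension +): N_DE = -12.4 kN, N_CD = -12.4 kN, N_BC = -28.5 kN, N_AB = -22.59 kN.
A_AB = 1201 mm².
A_BC = 1802 mm².
A_CD = 3400 mm².
A_DE = 812.1 mm².
δ_AB = -22590·361/(1201·68000) = -0.09988 mm
δ_BC = -28500·378/(1802·68000) = -0.08792 mm
δ_CD = -12400·349/(3400·68000) = -0.01872 mm
δ_DE = -12400·492/(812.1·68000) = -0.1105 mm
δ = Σδ_i = -0.317 mm.

-0.317 mm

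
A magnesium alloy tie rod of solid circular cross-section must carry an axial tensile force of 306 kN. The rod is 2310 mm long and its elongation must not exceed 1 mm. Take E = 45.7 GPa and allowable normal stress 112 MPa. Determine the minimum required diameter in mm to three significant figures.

140 mm

Required area A ≥ P/σ_allow = 306000/112 = 2732 mm².
For a solid circular section, d ≥ √(4A/π) = 58.98 mm.
Elongation limit: A ≥ PL/(Eδ_allow) = 306000·2310/(45700·1) = 15470 mm² ⇒ d ≥ 140.3 mm.
The elongation limit governs.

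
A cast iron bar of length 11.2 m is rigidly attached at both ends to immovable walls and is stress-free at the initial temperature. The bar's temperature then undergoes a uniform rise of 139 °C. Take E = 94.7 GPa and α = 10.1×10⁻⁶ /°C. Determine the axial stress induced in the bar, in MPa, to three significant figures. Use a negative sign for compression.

-133 MPa

Free thermal expansion αLΔT = 10.1e-6 · 11200 · 139 = 15.72 mm.
The walls impose strain ε = −(15.72)/11200 = -1.4039e-03; σ = Eε = 94700 · -1.4039e-03 = -132.9 MPa.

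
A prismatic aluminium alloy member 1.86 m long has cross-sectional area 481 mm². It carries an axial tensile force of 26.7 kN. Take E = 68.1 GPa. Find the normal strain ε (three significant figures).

8.15e-04

σ = N/A = 55.51 MPa; ε = σ/E = 55.51/68100 = 8.151e-04.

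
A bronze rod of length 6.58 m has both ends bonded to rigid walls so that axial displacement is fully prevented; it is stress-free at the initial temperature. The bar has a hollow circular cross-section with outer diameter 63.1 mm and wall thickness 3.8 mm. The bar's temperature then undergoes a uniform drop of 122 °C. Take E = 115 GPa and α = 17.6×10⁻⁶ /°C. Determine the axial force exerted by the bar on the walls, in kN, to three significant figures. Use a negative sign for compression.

175 kN

Free thermal expansion αLΔT = 17.6e-6 · 6580 · -122 = -14.13 mm.
The walls impose strain ε = −(-14.13)/6580 = 2.1472e-03; σ = Eε = 115000 · 2.1472e-03 = 246.9 MPa.
Wall reaction R = σ·A = 246.9·707.9 = 174800 N = 174.8 kN.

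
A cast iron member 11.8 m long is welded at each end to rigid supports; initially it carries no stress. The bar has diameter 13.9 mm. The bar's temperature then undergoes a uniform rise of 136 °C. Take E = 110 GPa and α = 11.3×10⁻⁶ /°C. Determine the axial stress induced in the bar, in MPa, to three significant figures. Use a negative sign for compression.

-169 MPa

Free thermal expansion αLΔT = 11.3e-6 · 11800 · 136 = 18.13 mm.
The walls impose strain ε = −(18.13)/11800 = -1.5368e-03; σ = Eε = 110000 · -1.5368e-03 = -169 MPa.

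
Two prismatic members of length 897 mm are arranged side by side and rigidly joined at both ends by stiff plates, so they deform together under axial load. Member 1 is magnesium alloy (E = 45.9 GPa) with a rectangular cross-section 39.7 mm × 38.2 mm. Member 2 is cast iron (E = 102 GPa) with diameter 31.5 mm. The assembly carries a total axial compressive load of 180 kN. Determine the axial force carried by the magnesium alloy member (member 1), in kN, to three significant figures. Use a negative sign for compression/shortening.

A_1 = 1517 mm².
A_2 = 779.3 mm².
Equal strain + equilibrium ⇒ each member carries load in proportion to AE: A₁E₁ = 69610000 N, A₂E₂ = 79490000 N, ΣAE = 149100000 N.
F₁ = P·A₁E₁/ΣAE = -180000·69610000/149100000 = -84040 N.

-84.0 kN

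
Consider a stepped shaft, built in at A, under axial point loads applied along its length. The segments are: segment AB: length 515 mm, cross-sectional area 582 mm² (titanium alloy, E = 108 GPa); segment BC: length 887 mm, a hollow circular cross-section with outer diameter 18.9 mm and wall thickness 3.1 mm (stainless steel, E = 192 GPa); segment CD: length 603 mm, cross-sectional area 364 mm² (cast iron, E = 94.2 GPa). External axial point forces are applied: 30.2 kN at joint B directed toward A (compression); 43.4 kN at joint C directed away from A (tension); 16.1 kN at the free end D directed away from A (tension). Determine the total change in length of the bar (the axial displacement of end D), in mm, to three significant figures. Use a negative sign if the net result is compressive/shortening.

2.31 mm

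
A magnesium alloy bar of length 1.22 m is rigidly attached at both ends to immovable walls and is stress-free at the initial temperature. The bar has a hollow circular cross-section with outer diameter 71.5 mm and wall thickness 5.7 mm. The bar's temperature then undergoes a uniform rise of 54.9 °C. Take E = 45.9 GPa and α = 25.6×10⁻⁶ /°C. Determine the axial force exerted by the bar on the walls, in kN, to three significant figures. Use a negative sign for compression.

Free thermal expansion αLΔT = 25.6e-6 · 1220 · 54.9 = 1.715 mm.
The walls impose strain ε = −(1.715)/1220 = -1.4054e-03; σ = Eε = 45900 · -1.4054e-03 = -64.51 MPa.
Wall reaction R = σ·A = -64.51·1178 = -76010 N = -76.01 kN.

-76.0 kN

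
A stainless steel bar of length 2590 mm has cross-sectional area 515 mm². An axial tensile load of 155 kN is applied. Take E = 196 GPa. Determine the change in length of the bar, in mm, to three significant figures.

3.98 mm

δ_mech = NL/(AE) = 155000·2590/(515·196000) = 3.977 mm.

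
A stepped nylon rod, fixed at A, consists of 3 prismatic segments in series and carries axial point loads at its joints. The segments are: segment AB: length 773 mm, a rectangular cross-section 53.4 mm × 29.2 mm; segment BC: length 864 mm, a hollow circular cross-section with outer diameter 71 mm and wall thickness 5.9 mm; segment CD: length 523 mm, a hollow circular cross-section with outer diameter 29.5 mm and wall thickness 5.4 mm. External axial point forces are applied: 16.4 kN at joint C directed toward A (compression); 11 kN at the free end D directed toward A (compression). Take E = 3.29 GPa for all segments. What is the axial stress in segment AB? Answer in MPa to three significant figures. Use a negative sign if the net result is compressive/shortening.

-17.6 MPa

Internal axial forces (sectioning from the free end, tension +): N_CD = -11 kN, N_BC = -27.4 kN, N_AB = -27.4 kN.
A_AB = 1559 mm².
σ_AB = N_AB/A_AB = -27400/1559 = -17.57 MPa.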